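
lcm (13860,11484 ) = 401940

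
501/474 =1 + 9/158 = 1.06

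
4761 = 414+4347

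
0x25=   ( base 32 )15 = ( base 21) 1g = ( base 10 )37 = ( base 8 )45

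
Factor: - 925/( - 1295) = 5^1*7^( - 1 ) =5/7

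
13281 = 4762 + 8519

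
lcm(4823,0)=0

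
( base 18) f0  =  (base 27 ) a0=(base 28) 9I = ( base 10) 270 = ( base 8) 416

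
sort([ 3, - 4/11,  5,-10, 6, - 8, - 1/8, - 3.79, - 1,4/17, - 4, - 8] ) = [ - 10 , - 8,- 8, -4,-3.79, - 1, - 4/11,-1/8 , 4/17 , 3 , 5, 6]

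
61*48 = 2928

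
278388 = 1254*222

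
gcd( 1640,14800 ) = 40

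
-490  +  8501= 8011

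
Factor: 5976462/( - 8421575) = - 2^1*3^1*5^( - 2)*37^1 * 26921^1*336863^(-1) 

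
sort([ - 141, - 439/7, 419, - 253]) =[ - 253 , - 141,-439/7 , 419] 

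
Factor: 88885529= 88885529^1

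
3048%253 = 12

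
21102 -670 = 20432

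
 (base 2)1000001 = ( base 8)101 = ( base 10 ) 65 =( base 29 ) 27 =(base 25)2F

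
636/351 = 1 + 95/117 = 1.81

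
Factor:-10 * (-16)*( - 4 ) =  - 640 = - 2^7*5^1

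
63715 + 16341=80056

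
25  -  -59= 84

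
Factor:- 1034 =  - 2^1 *11^1*47^1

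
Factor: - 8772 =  - 2^2*3^1 * 17^1*43^1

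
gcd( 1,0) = 1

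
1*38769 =38769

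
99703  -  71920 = 27783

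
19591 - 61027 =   -  41436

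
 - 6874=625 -7499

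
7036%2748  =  1540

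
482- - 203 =685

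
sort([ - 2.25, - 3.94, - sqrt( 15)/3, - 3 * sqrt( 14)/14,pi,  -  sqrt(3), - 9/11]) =[ - 3.94,- 2.25, - sqrt(3 ),-sqrt(15 )/3,-9/11,-3 * sqrt (14 ) /14,  pi]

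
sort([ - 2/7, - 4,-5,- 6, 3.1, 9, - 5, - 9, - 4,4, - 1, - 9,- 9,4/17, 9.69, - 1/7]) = [ - 9, - 9,-9, - 6, - 5, - 5,  -  4, - 4, - 1, - 2/7, - 1/7,  4/17, 3.1,4,9,9.69]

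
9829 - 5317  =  4512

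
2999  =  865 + 2134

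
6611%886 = 409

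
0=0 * 3959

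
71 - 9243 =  - 9172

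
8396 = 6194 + 2202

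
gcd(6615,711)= 9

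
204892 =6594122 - 6389230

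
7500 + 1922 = 9422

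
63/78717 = 21/26239 = 0.00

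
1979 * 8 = 15832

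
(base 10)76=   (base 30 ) 2G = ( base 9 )84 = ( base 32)2C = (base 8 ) 114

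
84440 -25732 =58708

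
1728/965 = 1728/965 = 1.79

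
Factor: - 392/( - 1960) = 1/5 = 5^ ( - 1 )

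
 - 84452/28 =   -  3017 + 6/7 = -  3016.14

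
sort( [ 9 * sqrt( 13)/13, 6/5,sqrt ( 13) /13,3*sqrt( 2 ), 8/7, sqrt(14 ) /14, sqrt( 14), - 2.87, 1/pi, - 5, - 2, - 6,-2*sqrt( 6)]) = [ - 6, - 5, - 2*sqrt( 6), - 2.87, - 2,sqrt( 14)/14,sqrt( 13)/13, 1/pi, 8/7, 6/5, 9*sqrt( 13 ) /13, sqrt(14 ), 3*sqrt (2)]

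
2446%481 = 41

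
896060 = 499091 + 396969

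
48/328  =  6/41=0.15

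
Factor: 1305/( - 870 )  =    -  3/2 = - 2^( - 1)*3^1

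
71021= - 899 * ( - 79 )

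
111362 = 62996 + 48366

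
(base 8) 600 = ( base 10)384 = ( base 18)136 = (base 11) 31a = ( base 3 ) 112020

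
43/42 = 43/42 = 1.02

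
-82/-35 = 2+12/35 = 2.34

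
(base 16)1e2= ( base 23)km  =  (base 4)13202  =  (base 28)H6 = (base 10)482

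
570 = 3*190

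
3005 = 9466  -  6461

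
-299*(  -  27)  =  8073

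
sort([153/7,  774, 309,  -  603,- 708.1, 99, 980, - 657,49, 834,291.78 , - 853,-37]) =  [ - 853, - 708.1, - 657, - 603, - 37, 153/7 , 49,99 , 291.78,309, 774, 834, 980 ] 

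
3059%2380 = 679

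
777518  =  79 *9842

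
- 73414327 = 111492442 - 184906769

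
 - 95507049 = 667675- 96174724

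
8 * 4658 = 37264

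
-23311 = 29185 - 52496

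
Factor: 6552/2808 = 3^(-1)*7^1 = 7/3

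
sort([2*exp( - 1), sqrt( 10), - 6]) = [ - 6,2*exp( -1),sqrt(10) ]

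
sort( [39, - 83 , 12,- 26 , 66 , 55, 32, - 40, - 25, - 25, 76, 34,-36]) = [ - 83,- 40,- 36,-26 ,- 25,-25,  12,32, 34,  39,55,  66, 76]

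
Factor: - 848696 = - 2^3*106087^1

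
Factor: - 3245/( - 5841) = 5/9 =3^ ( - 2 )*5^1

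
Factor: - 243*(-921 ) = 223803 = 3^6*307^1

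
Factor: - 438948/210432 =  - 2^(  -  7 ) * 3^1 * 89^1 =- 267/128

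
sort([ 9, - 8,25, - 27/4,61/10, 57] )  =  [ - 8, - 27/4,  61/10,9, 25 , 57 ]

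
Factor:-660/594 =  - 2^1*3^( - 2)*5^1 = - 10/9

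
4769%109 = 82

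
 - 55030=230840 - 285870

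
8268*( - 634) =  - 5241912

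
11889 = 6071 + 5818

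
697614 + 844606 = 1542220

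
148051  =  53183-  -  94868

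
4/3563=4/3563=0.00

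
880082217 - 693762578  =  186319639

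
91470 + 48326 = 139796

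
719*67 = 48173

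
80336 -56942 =23394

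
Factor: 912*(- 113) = -103056 = -  2^4*3^1*19^1*113^1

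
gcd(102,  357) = 51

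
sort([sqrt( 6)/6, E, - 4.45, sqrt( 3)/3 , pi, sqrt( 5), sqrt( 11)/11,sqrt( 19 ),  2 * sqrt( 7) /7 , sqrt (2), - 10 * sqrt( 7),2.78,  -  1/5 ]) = [-10*sqrt( 7), - 4.45, - 1/5, sqrt(11)/11,sqrt( 6 ) /6, sqrt( 3)/3,2*sqrt( 7 )/7,sqrt ( 2),sqrt(5),E , 2.78, pi, sqrt( 19)]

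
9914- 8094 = 1820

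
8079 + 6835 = 14914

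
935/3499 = 935/3499 = 0.27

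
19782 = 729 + 19053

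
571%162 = 85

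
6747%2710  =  1327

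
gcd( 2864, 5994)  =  2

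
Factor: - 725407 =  - 17^1*71^1*601^1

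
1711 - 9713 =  - 8002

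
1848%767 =314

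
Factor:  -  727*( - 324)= 2^2*3^4*727^1 = 235548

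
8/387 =8/387= 0.02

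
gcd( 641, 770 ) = 1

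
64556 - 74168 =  - 9612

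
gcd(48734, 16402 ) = 118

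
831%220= 171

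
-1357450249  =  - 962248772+-395201477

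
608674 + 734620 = 1343294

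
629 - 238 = 391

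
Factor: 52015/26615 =101^1*103^1*5323^( - 1 ) = 10403/5323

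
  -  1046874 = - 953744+-93130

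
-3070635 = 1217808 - 4288443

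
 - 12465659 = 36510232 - 48975891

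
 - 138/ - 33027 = 46/11009= 0.00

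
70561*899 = 63434339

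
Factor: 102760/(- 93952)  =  -2^(- 5) * 5^1*7^1   =  -  35/32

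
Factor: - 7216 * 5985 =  - 43187760 = - 2^4*3^2 * 5^1*7^1*11^1*19^1*41^1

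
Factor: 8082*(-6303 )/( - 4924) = 25470423/2462 = 2^( - 1 )*3^3*11^1*191^1*449^1*1231^( - 1 ) 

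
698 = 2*349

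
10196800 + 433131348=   443328148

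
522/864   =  29/48 = 0.60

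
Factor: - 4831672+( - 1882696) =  -6714368=-2^10*79^1*83^1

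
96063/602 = 159 + 345/602  =  159.57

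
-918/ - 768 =1 + 25/128 =1.20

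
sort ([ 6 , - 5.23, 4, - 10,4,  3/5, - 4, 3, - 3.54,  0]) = [ - 10, - 5.23, - 4, -3.54,0,3/5, 3, 4 , 4, 6 ]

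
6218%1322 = 930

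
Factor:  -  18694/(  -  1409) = 2^1*13^1 * 719^1*1409^(-1) 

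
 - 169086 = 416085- 585171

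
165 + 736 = 901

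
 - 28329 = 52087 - 80416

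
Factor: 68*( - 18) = -1224 = - 2^3*3^2*17^1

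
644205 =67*9615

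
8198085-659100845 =  -  650902760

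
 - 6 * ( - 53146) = 318876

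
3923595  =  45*87191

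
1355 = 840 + 515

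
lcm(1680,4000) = 84000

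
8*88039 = 704312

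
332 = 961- 629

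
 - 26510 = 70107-96617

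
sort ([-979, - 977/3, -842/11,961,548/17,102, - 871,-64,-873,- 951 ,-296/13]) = [ - 979,-951, - 873,-871,-977/3, - 842/11, - 64,-296/13, 548/17,102, 961] 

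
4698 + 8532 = 13230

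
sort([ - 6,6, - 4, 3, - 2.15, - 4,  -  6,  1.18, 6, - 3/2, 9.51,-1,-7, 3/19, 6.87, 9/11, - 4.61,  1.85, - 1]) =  [-7, - 6, - 6, - 4.61,-4,  -  4, - 2.15, - 3/2, - 1, - 1 , 3/19, 9/11,  1.18, 1.85,3,6,6, 6.87,9.51 ] 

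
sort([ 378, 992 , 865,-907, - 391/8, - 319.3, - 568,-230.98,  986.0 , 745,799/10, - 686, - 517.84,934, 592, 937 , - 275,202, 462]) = [ - 907, -686 , - 568, - 517.84,-319.3, - 275, - 230.98, - 391/8, 799/10,202,378,462 , 592,745, 865,934,937, 986.0,992 ] 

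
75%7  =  5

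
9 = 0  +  9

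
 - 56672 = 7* ( - 8096) 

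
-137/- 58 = 2 + 21/58 = 2.36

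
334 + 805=1139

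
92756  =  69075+23681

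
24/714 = 4/119 = 0.03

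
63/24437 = 9/3491 = 0.00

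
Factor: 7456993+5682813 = 13139806 = 2^1 * 1181^1*5563^1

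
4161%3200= 961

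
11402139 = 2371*4809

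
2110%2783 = 2110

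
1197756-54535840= - 53338084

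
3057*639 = 1953423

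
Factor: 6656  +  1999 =8655 = 3^1*5^1*577^1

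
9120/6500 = 456/325 = 1.40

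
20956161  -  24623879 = - 3667718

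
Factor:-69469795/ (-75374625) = 3^(-1 ) * 5^( - 2 ) * 19^1* 29^(  -  2)*239^( - 1) * 731261^1 = 13893959/15074925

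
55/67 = 55/67 = 0.82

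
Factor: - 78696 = - 2^3 *3^2*1093^1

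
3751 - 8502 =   -  4751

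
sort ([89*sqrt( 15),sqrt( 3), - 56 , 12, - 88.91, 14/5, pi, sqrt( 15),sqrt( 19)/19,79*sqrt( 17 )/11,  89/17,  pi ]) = [ - 88.91,  -  56,sqrt( 19)/19 , sqrt(3 ), 14/5,pi , pi,sqrt( 15 ),89/17, 12, 79*sqrt( 17)/11, 89*  sqrt( 15)]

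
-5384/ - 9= 5384/9 = 598.22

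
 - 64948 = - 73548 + 8600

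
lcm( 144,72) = 144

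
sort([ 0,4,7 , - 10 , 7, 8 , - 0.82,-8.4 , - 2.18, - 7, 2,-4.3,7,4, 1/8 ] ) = [ -10, - 8.4 ,-7 , - 4.3,-2.18,  -  0.82,0, 1/8,  2, 4,  4,  7,7, 7,8 ] 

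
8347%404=267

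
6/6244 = 3/3122 = 0.00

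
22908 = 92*249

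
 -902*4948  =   - 4463096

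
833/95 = 833/95=8.77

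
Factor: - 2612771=- 7^1*127^1*2939^1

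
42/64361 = 42/64361 = 0.00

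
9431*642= 6054702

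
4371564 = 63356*69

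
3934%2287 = 1647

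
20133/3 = 6711 = 6711.00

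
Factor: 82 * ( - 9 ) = - 2^1*3^2*41^1 = -738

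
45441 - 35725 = 9716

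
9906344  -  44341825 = -34435481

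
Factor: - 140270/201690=-169/243 =-3^( - 5) * 13^2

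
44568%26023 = 18545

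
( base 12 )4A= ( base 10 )58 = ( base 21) 2G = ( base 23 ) 2c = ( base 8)72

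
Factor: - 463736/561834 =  - 52/63=- 2^2*  3^( - 2)* 7^(-1 )*13^1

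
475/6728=475/6728= 0.07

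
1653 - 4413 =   -  2760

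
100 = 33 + 67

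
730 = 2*365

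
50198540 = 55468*905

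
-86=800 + -886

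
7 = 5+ 2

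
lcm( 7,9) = 63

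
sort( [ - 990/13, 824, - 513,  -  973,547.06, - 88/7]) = [-973, - 513, - 990/13 ,-88/7,547.06,824] 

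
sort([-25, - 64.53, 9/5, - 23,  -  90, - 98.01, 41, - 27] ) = [-98.01, - 90,-64.53, - 27, - 25, - 23, 9/5, 41] 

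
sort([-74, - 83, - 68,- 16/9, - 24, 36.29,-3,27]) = [ - 83, - 74, - 68, - 24, - 3,-16/9, 27,36.29]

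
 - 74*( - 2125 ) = 157250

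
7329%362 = 89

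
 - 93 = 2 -95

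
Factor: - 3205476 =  - 2^2 * 3^2*89041^1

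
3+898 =901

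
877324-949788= -72464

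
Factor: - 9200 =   -  2^4 * 5^2*23^1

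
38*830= 31540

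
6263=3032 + 3231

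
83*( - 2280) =-189240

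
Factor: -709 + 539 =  - 170   =  - 2^1 * 5^1*17^1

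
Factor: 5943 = 3^1*7^1*283^1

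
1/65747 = 1/65747 = 0.00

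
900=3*300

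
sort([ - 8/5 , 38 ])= [ - 8/5 , 38 ] 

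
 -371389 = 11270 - 382659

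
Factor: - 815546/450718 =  - 19^( - 1 )*29^(  -  1)*997^1 = - 997/551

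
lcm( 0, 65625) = 0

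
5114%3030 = 2084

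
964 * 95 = 91580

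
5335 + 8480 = 13815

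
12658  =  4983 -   -  7675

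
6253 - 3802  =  2451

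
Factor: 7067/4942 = 2^ ( - 1 )*7^( - 1)*37^1*191^1*353^( - 1 ) 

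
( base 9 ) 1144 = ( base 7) 2323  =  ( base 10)850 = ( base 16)352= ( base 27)14d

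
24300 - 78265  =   - 53965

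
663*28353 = 18798039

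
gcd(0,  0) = 0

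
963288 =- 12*( -80274 ) 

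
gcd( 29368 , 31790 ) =2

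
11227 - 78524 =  - 67297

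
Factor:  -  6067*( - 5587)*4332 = 146838897228=2^2*  3^1 * 19^2*37^1 * 151^1 * 6067^1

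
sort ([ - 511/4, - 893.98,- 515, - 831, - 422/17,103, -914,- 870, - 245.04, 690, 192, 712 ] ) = [ - 914, - 893.98, - 870, - 831, - 515,-245.04, - 511/4, - 422/17,103, 192,690, 712] 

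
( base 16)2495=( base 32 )94l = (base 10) 9365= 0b10010010010101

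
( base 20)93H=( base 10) 3677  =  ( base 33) 3ce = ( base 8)7135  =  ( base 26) 5bb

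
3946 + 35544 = 39490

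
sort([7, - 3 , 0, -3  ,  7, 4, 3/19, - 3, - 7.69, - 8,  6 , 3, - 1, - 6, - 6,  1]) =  [ - 8, - 7.69 , - 6,  -  6, - 3,  -  3 , - 3,-1,  0, 3/19,  1,  3,  4, 6 , 7,7]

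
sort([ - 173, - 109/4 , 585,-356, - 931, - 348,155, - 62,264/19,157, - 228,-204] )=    [-931,- 356,- 348, - 228, - 204, - 173, - 62, - 109/4, 264/19, 155,157,585 ] 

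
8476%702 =52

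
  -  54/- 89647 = 54/89647 = 0.00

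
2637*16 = 42192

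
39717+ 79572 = 119289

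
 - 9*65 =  - 585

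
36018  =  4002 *9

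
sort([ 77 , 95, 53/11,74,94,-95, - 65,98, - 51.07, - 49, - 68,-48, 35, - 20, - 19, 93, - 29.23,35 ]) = [ - 95, - 68 , - 65, -51.07, - 49, - 48, -29.23, - 20,-19,53/11,  35, 35,74,77, 93, 94, 95,  98 ]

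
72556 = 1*72556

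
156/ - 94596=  - 1 + 7870/7883 = - 0.00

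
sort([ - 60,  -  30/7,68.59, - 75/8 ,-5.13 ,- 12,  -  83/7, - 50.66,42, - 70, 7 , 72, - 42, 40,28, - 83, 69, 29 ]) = [ - 83, - 70 , - 60, - 50.66, - 42, - 12,-83/7, - 75/8, -5.13, - 30/7,7, 28, 29, 40 , 42, 68.59,69,72]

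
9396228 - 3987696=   5408532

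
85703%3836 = 1311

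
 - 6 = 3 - 9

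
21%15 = 6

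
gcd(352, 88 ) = 88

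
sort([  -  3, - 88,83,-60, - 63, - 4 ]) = [ - 88, - 63,- 60,  -  4, - 3, 83] 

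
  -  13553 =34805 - 48358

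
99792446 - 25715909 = 74076537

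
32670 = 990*33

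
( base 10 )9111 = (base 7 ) 35364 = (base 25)eeb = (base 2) 10001110010111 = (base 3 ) 110111110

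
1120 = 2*560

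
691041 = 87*7943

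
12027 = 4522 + 7505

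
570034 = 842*677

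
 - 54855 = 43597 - 98452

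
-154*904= -139216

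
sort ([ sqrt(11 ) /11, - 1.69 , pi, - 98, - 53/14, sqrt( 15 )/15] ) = [ - 98, - 53/14, - 1.69,sqrt( 15 ) /15, sqrt(11 )/11,pi]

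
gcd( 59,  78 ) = 1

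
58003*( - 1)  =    -  58003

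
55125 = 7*7875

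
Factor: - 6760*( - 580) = 3920800 = 2^5*5^2*13^2*29^1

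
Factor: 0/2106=0^1 = 0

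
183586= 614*299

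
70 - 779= - 709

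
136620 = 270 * 506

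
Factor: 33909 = 3^1*89^1*127^1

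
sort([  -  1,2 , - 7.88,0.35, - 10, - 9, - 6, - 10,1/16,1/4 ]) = [ - 10, - 10, - 9, - 7.88, - 6, - 1, 1/16,1/4, 0.35,2] 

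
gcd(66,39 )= 3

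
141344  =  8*17668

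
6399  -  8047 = -1648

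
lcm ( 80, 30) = 240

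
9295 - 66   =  9229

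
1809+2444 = 4253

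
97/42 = 2 + 13/42  =  2.31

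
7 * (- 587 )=- 4109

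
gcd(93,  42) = 3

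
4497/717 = 6 + 65/239 = 6.27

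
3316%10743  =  3316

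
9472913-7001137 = 2471776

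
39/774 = 13/258=0.05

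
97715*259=25308185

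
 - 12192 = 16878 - 29070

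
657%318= 21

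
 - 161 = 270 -431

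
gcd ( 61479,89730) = 9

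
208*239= 49712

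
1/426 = 1/426 = 0.00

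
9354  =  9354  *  1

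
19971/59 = 19971/59 = 338.49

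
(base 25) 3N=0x62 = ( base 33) 2w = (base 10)98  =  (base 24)42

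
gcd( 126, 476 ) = 14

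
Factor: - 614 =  - 2^1*307^1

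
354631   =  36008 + 318623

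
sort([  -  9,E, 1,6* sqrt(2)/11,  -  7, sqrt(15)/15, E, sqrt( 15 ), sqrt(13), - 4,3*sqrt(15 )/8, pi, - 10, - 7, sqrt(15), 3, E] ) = [-10, - 9, - 7, - 7, - 4,sqrt(15)/15,6 * sqrt( 2 )/11,1,3* sqrt ( 15 )/8, E,E, E, 3, pi,sqrt(13 ),sqrt( 15 ), sqrt( 15 )]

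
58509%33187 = 25322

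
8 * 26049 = 208392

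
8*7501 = 60008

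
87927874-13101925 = 74825949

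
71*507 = 35997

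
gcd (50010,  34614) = 6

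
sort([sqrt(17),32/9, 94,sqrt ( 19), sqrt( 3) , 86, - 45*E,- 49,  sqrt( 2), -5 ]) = [ - 45*E,-49, - 5,sqrt( 2 ), sqrt(3), 32/9, sqrt( 17),sqrt(19),86,  94 ] 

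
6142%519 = 433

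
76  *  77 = 5852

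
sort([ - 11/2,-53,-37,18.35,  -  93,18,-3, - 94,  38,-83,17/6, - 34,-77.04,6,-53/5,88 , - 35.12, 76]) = [ - 94,  -  93, - 83 , - 77.04,-53, - 37,-35.12, - 34, - 53/5,-11/2,-3,17/6 , 6,18, 18.35,38, 76, 88 ] 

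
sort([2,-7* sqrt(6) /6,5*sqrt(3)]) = [ - 7  *  sqrt(6 )/6,2, 5*sqrt(3) ]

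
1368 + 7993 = 9361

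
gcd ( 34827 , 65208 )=741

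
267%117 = 33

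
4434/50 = 88 + 17/25 = 88.68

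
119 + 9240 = 9359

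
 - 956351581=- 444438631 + -511912950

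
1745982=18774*93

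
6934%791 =606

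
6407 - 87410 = -81003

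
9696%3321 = 3054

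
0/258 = 0  =  0.00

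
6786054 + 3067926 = 9853980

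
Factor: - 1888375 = -5^3 *15107^1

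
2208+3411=5619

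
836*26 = 21736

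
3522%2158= 1364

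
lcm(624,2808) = 5616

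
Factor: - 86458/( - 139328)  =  2^( - 5 )*7^(-1)*139^1 = 139/224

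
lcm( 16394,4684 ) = 32788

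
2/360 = 1/180 = 0.01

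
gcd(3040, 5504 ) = 32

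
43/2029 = 43/2029 = 0.02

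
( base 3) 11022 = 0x74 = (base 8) 164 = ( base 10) 116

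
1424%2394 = 1424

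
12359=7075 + 5284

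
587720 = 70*8396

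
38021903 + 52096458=90118361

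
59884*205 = 12276220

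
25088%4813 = 1023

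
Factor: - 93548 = - 2^2*7^1*13^1*257^1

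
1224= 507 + 717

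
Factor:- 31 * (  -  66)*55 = 2^1*3^1 * 5^1*11^2*31^1 = 112530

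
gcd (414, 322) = 46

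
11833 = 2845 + 8988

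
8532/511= 16 +356/511 = 16.70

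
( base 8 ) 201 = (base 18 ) 73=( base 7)243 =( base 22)5J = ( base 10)129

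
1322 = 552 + 770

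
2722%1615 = 1107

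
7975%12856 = 7975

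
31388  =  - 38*( - 826 ) 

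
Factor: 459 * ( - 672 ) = -2^5*3^4*7^1 * 17^1 = - 308448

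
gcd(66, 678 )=6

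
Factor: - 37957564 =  - 2^2*139^1 * 233^1*293^1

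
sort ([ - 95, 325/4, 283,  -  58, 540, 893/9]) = [ - 95, - 58,325/4 , 893/9, 283, 540 ] 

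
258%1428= 258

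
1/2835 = 1/2835 = 0.00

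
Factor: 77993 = 23^1*3391^1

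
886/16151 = 886/16151 = 0.05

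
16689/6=5563/2 = 2781.50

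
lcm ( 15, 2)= 30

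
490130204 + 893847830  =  1383978034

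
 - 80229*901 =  - 72286329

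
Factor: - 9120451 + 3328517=  -  5791934=- 2^1*17^1*170351^1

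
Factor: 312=2^3*3^1 * 13^1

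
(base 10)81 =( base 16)51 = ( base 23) 3C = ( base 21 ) 3I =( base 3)10000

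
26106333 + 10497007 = 36603340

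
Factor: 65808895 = 5^1*41^1*59^1*5441^1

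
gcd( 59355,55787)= 1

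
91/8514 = 91/8514 =0.01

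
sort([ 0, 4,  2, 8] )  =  [ 0,  2, 4,8 ]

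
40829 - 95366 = - 54537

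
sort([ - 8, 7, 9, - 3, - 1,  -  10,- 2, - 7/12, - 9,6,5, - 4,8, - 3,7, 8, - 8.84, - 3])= [ - 10, - 9, - 8.84, - 8, - 4, - 3, - 3, - 3,- 2, - 1, - 7/12 , 5,6, 7, 7, 8,8, 9]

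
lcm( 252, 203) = 7308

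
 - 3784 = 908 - 4692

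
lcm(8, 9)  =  72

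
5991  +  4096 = 10087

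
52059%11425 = 6359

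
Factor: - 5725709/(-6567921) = 3^( - 2)*11^1 * 47^( -1 )*313^1 * 1663^1*15527^( - 1)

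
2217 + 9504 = 11721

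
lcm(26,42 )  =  546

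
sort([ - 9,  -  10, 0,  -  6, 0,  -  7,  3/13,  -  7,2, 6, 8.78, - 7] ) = [- 10, - 9,- 7,-7, - 7,-6  ,  0,0, 3/13, 2,6,8.78 ]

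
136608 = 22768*6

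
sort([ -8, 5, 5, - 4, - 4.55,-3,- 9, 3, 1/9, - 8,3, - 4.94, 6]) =[ - 9, - 8, - 8, - 4.94,- 4.55, - 4, - 3, 1/9, 3, 3, 5,5  ,  6] 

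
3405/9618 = 1135/3206 = 0.35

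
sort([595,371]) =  [371, 595]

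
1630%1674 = 1630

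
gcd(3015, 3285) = 45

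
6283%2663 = 957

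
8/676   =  2/169  =  0.01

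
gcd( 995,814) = 1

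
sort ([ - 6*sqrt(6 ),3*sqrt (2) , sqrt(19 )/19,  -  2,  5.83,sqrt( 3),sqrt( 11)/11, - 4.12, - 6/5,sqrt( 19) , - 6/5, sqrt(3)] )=[ - 6*sqrt( 6 ), - 4.12, - 2,-6/5, - 6/5,sqrt( 19)/19, sqrt(11) /11,sqrt( 3 ), sqrt( 3 ), 3*sqrt(2 ),  sqrt( 19 ), 5.83 ] 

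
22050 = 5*4410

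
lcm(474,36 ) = 2844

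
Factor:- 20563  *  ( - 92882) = 2^1 * 20563^1*46441^1 = 1909932566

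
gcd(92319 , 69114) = 3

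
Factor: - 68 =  - 2^2*17^1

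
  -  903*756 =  - 682668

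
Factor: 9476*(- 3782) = -2^3*23^1 * 31^1*61^1*103^1 = - 35838232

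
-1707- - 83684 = 81977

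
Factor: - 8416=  - 2^5*263^1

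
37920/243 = 156 + 4/81= 156.05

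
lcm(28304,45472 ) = 2773792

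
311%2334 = 311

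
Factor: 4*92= 2^4*23^1   =  368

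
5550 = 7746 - 2196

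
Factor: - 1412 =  - 2^2*353^1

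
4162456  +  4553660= 8716116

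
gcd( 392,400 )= 8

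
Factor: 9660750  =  2^1*3^1*5^3*11^1*1171^1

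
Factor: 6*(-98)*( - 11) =6468= 2^2 * 3^1*7^2*11^1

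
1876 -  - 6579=8455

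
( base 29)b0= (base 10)319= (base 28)BB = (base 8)477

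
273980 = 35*7828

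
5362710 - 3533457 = 1829253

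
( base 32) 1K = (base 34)1i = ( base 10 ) 52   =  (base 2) 110100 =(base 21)2a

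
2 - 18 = - 16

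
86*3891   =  334626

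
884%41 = 23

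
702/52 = 27/2= 13.50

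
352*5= 1760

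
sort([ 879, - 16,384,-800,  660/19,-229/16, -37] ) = [-800,-37 , - 16, - 229/16, 660/19 , 384,879 ]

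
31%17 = 14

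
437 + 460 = 897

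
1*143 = 143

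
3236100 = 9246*350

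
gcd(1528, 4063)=1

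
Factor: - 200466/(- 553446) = 3^( - 1 )*7^1 * 43^1  *  277^( - 1) = 301/831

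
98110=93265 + 4845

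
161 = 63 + 98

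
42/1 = 42 = 42.00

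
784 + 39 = 823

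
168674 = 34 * 4961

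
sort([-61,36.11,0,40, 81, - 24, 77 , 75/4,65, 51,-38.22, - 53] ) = [ -61,-53, - 38.22,-24 , 0,75/4, 36.11,  40, 51,65 , 77, 81] 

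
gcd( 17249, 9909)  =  367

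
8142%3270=1602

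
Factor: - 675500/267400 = - 965/382 = -2^(-1 ) * 5^1*191^(-1 )*193^1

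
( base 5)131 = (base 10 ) 41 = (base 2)101001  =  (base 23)1i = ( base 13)32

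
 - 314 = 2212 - 2526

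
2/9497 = 2/9497 = 0.00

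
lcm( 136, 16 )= 272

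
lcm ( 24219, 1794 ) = 48438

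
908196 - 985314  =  -77118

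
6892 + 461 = 7353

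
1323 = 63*21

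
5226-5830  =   - 604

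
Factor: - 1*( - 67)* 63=4221 = 3^2*7^1*67^1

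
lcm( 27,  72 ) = 216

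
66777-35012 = 31765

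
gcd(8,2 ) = 2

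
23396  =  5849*4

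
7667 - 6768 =899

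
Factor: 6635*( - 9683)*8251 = -5^1*23^1*37^1* 223^1 *421^1*1327^1= - 530099562955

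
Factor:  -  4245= -3^1*5^1*283^1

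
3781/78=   3781/78 =48.47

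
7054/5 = 7054/5 = 1410.80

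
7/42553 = 1/6079 = 0.00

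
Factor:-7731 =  - 3^2*859^1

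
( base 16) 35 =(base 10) 53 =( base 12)45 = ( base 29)1o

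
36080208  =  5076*7108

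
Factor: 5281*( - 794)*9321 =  - 2^1 * 3^1*13^1*239^1*  397^1 * 5281^1 = - 39084015594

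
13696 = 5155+8541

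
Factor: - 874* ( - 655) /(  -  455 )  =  -2^1*7^( - 1)*13^(- 1)*19^1*23^1*131^1 = - 114494/91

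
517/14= 517/14 = 36.93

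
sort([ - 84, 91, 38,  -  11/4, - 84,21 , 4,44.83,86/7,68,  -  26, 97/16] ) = [ - 84, - 84,  -  26,-11/4,4,97/16,86/7,21,38,44.83, 68,91]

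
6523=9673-3150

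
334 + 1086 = 1420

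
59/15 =3 + 14/15 = 3.93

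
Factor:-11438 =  - 2^1*7^1*19^1*43^1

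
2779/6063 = 2779/6063 = 0.46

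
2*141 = 282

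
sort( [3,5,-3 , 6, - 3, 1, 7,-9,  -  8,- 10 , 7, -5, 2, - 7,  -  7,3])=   [ - 10, - 9 , - 8, - 7, - 7,  -  5, - 3,  -  3,  1,2,3, 3,5, 6,  7 , 7 ]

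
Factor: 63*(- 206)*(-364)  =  2^3*3^2 * 7^2*13^1*103^1 = 4723992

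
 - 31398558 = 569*( - 55182) 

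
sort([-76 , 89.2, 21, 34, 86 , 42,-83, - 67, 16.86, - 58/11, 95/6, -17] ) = [ - 83,-76,  -  67,  -  17, - 58/11, 95/6,16.86, 21,34,42,86,89.2 ]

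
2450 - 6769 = - 4319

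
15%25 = 15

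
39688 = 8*4961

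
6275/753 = 25/3 = 8.33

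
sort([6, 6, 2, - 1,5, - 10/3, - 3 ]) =[-10/3, - 3, -1,2, 5, 6, 6 ] 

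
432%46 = 18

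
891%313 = 265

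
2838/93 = 30 + 16/31 = 30.52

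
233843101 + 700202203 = 934045304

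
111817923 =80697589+31120334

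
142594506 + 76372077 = 218966583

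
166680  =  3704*45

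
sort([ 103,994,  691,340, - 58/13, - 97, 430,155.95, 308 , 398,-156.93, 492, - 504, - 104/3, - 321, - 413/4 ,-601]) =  [- 601 , - 504, - 321, - 156.93 , - 413/4, - 97, - 104/3, - 58/13, 103 , 155.95,  308,340, 398, 430, 492,691, 994]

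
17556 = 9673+7883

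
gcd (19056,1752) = 24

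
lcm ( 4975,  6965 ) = 34825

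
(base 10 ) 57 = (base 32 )1p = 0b111001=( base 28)21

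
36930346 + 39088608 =76018954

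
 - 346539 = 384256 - 730795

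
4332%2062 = 208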